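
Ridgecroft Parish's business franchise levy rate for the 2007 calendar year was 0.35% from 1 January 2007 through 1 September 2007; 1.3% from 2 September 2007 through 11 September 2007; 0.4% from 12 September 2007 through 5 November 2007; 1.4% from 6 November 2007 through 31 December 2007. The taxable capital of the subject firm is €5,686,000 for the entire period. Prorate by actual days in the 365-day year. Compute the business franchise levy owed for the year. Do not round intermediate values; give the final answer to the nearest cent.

€30,969.23

1 January – 1 September 2007: 244 days at 0.35% → €5,686,000 × 0.35% × 244/365 = €13,303.6822
2 September – 11 September 2007: 10 days at 1.3% → €5,686,000 × 1.3% × 10/365 = €2,025.1507
12 September – 5 November 2007: 55 days at 0.4% → €5,686,000 × 0.4% × 55/365 = €3,427.1781
6 November – 31 December 2007: 56 days at 1.4% → €5,686,000 × 1.4% × 56/365 = €12,213.2164
Total = €30,969.2274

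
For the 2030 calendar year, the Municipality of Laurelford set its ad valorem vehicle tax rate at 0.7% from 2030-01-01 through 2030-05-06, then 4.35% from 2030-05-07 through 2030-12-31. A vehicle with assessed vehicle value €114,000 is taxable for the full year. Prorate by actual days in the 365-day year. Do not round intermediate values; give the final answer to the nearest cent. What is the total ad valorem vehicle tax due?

€3,522.60

2030-01-01 to 2030-05-06: 126 days at 0.7% → €114,000 × 0.7% × 126/365 = €275.4740
2030-05-07 to 2030-12-31: 239 days at 4.35% → €114,000 × 4.35% × 239/365 = €3,247.1260
Total = €3,522.6000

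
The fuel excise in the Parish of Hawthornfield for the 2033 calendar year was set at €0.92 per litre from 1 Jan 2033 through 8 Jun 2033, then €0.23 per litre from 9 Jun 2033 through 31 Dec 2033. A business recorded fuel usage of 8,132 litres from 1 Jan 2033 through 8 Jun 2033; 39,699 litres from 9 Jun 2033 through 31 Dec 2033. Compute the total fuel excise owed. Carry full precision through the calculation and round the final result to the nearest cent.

€16612.21

1 Jan – 8 Jun 2033: 8,132 litres at €0.92/litre → €7481.44
9 Jun – 31 Dec 2033: 39,699 litres at €0.23/litre → €9130.77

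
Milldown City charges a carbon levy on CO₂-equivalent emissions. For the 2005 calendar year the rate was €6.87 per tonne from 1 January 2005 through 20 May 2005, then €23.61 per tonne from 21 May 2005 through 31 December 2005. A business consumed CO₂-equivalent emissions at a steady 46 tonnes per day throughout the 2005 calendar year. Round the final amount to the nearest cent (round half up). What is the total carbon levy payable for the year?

1 January – 20 May 2005: 140 days × 46 tonnes/day = 6,440 tonnes at €6.87/tonne → €44,242.80
21 May – 31 December 2005: 225 days × 46 tonnes/day = 10,350 tonnes at €23.61/tonne → €244,363.50

€288,606.30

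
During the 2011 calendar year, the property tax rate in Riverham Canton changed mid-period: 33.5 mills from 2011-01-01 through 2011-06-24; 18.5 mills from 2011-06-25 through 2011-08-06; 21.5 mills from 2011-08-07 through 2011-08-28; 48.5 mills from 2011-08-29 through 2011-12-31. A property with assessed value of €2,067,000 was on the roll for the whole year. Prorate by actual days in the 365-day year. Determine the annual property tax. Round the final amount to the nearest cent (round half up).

2011-01-01 to 2011-06-24: 175 days at 33.5 mills → €2,067,000 × 3.35% × 175/365 = €33,199.4178
2011-06-25 to 2011-08-06: 43 days at 18.5 mills → €2,067,000 × 1.85% × 43/365 = €4,504.9274
2011-08-07 to 2011-08-28: 22 days at 21.5 mills → €2,067,000 × 2.15% × 22/365 = €2,678.6055
2011-08-29 to 2011-12-31: 125 days at 48.5 mills → €2,067,000 × 4.85% × 125/365 = €34,332.0205
Total = €74,714.9712

€74,714.97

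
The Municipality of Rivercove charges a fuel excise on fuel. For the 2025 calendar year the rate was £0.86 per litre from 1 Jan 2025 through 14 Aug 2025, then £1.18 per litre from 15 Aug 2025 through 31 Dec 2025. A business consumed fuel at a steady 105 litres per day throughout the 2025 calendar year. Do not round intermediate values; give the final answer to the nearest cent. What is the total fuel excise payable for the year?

1 Jan – 14 Aug 2025: 226 days × 105 litres/day = 23,730 litres at £0.86/litre → £20,407.80
15 Aug – 31 Dec 2025: 139 days × 105 litres/day = 14,595 litres at £1.18/litre → £17,222.10

£37,629.90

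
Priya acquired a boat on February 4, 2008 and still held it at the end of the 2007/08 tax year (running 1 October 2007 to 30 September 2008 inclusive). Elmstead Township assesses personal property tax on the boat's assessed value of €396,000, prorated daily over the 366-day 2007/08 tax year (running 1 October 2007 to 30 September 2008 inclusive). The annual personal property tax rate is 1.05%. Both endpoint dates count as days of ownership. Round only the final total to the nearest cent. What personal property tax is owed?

€2,726.56

Days held (February 4 – September 30, 2008): 240 out of 366
Tax = €396,000 × 1.05% × 240/366 = €2,726.5574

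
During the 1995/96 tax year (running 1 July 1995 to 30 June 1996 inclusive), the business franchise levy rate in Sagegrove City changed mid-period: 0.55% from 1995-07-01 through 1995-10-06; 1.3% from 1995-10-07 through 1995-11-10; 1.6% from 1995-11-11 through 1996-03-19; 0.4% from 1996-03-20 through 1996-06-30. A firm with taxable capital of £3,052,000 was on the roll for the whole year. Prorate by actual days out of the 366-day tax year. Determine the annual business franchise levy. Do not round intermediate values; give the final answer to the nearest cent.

£29,069.05

1995-07-01 to 1995-10-06: 98 days at 0.55% → £3,052,000 × 0.55% × 98/366 = £4,494.6120
1995-10-07 to 1995-11-10: 35 days at 1.3% → £3,052,000 × 1.3% × 35/366 = £3,794.1530
1995-11-11 to 1996-03-19: 130 days at 1.6% → £3,052,000 × 1.6% × 130/366 = £17,344.6995
1996-03-20 to 1996-06-30: 103 days at 0.4% → £3,052,000 × 0.4% × 103/366 = £3,435.5847
Total = £29,069.0492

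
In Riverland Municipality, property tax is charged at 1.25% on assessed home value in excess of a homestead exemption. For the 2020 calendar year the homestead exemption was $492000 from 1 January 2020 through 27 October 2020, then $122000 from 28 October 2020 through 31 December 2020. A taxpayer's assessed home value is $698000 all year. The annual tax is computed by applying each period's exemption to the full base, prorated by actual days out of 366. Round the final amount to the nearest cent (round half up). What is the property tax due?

1 January – 27 October 2020: 301 days, exemption $492000 → ($698000 − $492000) × 1.25% × 301/366 = $2117.6913
28 October – 31 December 2020: 65 days, exemption $122000 → ($698000 − $122000) × 1.25% × 65/366 = $1278.6885
Total = $3396.3798

$3396.38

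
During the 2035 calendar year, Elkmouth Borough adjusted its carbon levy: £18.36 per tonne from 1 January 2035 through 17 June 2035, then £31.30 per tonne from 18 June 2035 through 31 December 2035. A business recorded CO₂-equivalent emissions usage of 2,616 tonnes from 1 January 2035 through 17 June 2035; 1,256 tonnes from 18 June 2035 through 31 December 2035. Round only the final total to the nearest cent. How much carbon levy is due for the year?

£87,342.56

1 January – 17 June 2035: 2,616 tonnes at £18.36/tonne → £48,029.76
18 June – 31 December 2035: 1,256 tonnes at £31.30/tonne → £39,312.80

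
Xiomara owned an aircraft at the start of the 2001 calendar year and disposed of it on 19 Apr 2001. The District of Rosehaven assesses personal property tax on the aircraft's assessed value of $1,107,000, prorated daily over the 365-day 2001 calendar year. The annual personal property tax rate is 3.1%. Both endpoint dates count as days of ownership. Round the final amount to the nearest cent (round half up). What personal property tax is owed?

$10,248.09

Days held (1 Jan – 19 Apr 2001): 109 out of 365
Tax = $1,107,000 × 3.1% × 109/365 = $10,248.0904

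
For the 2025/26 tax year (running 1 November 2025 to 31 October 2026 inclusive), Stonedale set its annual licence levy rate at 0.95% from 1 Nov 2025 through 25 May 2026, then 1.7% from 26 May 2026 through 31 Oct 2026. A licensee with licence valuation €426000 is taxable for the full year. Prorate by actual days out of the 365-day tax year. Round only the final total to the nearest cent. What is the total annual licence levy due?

1 Nov 2025 – 25 May 2026: 206 days at 0.95% → €426000 × 0.95% × 206/365 = €2284.0603
26 May – 31 Oct 2026: 159 days at 1.7% → €426000 × 1.7% × 159/365 = €3154.7342
Total = €5438.7945

€5438.79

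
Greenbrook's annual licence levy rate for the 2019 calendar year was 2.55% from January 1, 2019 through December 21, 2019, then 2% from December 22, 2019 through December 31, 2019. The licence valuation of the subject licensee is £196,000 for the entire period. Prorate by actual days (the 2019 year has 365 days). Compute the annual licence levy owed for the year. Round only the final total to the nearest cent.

£4,968.47

January 1 – December 21, 2019: 355 days at 2.55% → £196,000 × 2.55% × 355/365 = £4,861.0685
December 22 – December 31, 2019: 10 days at 2% → £196,000 × 2% × 10/365 = £107.3973
Total = £4,968.4658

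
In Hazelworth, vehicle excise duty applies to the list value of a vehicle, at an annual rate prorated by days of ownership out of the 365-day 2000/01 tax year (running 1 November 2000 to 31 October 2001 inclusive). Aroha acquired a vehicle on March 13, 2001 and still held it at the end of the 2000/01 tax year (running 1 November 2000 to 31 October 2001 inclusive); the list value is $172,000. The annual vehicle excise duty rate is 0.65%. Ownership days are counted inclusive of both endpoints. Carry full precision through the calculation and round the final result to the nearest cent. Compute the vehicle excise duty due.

Days held (March 13 – October 31, 2001): 233 out of 365
Tax = $172,000 × 0.65% × 233/365 = $713.6822

$713.68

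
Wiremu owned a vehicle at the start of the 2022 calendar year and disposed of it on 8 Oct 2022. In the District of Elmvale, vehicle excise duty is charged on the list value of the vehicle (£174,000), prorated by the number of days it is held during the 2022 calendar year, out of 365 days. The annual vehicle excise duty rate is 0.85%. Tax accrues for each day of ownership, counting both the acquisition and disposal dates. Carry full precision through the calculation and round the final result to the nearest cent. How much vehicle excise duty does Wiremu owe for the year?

Days held (1 Jan – 8 Oct 2022): 281 out of 365
Tax = £174,000 × 0.85% × 281/365 = £1,138.6274

£1,138.63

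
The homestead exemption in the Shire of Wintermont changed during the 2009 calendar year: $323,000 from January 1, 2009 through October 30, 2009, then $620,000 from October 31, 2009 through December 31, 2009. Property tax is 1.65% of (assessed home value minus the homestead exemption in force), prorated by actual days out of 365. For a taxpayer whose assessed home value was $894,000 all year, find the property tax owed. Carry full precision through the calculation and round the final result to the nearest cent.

January 1 – October 30, 2009: 303 days, exemption $323,000 → ($894,000 − $323,000) × 1.65% × 303/365 = $7,821.1356
October 31 – December 31, 2009: 62 days, exemption $620,000 → ($894,000 − $620,000) × 1.65% × 62/365 = $767.9507
Total = $8,589.0863

$8,589.09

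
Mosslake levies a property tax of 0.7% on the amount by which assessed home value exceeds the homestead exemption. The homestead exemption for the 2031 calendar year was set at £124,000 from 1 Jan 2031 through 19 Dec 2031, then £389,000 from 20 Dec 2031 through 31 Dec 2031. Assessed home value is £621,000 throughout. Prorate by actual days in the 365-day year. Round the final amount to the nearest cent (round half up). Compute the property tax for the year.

£3,418.01

1 Jan – 19 Dec 2031: 353 days, exemption £124,000 → (£621,000 − £124,000) × 0.7% × 353/365 = £3,364.6219
20 Dec – 31 Dec 2031: 12 days, exemption £389,000 → (£621,000 − £389,000) × 0.7% × 12/365 = £53.3918
Total = £3,418.0137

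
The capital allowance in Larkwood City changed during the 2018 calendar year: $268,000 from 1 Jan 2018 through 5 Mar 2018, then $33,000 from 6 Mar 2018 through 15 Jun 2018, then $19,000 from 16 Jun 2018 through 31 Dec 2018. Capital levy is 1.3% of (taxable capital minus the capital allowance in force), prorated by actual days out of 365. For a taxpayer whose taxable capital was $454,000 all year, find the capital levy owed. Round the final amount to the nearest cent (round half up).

$5,036.56

1 Jan – 5 Mar 2018: 64 days, exemption $268,000 → ($454,000 − $268,000) × 1.3% × 64/365 = $423.9781
6 Mar – 15 Jun 2018: 102 days, exemption $33,000 → ($454,000 − $33,000) × 1.3% × 102/365 = $1,529.4411
16 Jun – 31 Dec 2018: 199 days, exemption $19,000 → ($454,000 − $19,000) × 1.3% × 199/365 = $3,083.1370
Total = $5,036.5562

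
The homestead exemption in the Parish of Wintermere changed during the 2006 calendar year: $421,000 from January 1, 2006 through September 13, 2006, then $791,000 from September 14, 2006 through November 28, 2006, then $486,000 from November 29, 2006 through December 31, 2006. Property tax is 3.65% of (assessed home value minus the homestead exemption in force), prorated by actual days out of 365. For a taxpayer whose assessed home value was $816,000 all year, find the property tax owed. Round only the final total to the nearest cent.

January 1 – September 13, 2006: 256 days, exemption $421,000 → ($816,000 − $421,000) × 3.65% × 256/365 = $10,112.0000
September 14 – November 28, 2006: 76 days, exemption $791,000 → ($816,000 − $791,000) × 3.65% × 76/365 = $190.0000
November 29 – December 31, 2006: 33 days, exemption $486,000 → ($816,000 − $486,000) × 3.65% × 33/365 = $1,089.0000
Total = $11,391.0000

$11,391.00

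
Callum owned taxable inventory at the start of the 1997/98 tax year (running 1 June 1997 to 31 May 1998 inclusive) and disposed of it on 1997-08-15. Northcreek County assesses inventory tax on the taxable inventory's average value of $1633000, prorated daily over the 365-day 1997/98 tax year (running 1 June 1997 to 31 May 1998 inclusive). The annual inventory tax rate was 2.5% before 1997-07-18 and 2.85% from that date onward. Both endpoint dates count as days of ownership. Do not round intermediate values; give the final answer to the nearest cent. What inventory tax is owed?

$8954.66

1997-06-01 to 1997-07-17: 47 days at 2.5% → $1633000 × 2.5% × 47/365 = $5256.9178
1997-07-18 to 1997-08-15: 29 days at 2.85% → $1633000 × 2.85% × 29/365 = $3697.7384
Total = $8954.6562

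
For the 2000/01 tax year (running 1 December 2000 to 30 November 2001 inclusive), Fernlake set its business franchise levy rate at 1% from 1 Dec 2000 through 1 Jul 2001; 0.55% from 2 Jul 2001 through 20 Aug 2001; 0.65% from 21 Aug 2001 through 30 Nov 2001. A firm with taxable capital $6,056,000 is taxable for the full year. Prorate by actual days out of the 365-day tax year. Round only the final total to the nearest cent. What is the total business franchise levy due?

1 Dec 2000 – 1 Jul 2001: 213 days at 1% → $6,056,000 × 1% × 213/365 = $35,340.4932
2 Jul – 20 Aug 2001: 50 days at 0.55% → $6,056,000 × 0.55% × 50/365 = $4,562.7397
21 Aug – 30 Nov 2001: 102 days at 0.65% → $6,056,000 × 0.65% × 102/365 = $11,000.3507
Total = $50,903.5836

$50,903.58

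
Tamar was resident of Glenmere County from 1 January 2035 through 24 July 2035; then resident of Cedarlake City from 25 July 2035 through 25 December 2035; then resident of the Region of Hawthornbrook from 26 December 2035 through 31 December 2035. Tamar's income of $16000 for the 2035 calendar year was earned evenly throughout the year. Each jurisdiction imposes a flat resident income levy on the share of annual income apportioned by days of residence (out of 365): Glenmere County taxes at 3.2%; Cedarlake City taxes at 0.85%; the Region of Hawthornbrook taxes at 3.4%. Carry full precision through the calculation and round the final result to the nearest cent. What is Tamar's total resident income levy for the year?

Glenmere County, 1 January – 24 July 2035: 205 days → $16000 × 3.2% × 205/365 = $287.5616
Cedarlake City, 25 July – 25 December 2035: 154 days → $16000 × 0.85% × 154/365 = $57.3808
The Region of Hawthornbrook, 26 December – 31 December 2035: 6 days → $16000 × 3.4% × 6/365 = $8.9425
Total = $353.8849

$353.88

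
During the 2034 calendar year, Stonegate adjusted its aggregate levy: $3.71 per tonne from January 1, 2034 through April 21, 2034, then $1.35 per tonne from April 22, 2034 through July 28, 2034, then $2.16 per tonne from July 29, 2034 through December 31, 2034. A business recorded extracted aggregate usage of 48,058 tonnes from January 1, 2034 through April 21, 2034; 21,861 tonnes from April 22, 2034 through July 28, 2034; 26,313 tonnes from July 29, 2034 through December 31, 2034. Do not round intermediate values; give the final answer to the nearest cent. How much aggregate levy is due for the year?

$264,643.61

January 1 – April 21, 2034: 48,058 tonnes at $3.71/tonne → $178,295.18
April 22 – July 28, 2034: 21,861 tonnes at $1.35/tonne → $29,512.35
July 29 – December 31, 2034: 26,313 tonnes at $2.16/tonne → $56,836.08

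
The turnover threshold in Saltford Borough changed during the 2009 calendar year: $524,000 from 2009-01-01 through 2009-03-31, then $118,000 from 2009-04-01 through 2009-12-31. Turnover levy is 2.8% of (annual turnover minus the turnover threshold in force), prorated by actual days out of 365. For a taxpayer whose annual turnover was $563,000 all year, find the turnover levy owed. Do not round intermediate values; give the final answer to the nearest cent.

$9,656.93

2009-01-01 to 2009-03-31: 90 days, exemption $524,000 → ($563,000 − $524,000) × 2.8% × 90/365 = $269.2603
2009-04-01 to 2009-12-31: 275 days, exemption $118,000 → ($563,000 − $118,000) × 2.8% × 275/365 = $9,387.6712
Total = $9,656.9315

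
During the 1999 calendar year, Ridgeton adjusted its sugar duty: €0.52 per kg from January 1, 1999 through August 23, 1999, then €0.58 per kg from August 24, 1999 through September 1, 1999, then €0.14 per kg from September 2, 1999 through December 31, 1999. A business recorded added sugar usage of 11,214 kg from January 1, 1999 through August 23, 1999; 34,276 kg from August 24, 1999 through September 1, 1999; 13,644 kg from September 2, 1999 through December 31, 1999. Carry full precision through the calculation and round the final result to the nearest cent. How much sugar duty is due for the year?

€27,621.52

January 1 – August 23, 1999: 11,214 kg at €0.52/kg → €5,831.28
August 24 – September 1, 1999: 34,276 kg at €0.58/kg → €19,880.08
September 2 – December 31, 1999: 13,644 kg at €0.14/kg → €1,910.16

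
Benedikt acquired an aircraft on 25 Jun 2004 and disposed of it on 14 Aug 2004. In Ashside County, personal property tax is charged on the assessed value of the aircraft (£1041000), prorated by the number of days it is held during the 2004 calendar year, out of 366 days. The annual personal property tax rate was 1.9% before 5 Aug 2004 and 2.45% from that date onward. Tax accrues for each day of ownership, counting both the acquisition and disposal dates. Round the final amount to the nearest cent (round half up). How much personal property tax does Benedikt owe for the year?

£2912.52

25 Jun – 4 Aug 2004: 41 days at 1.9% → £1041000 × 1.9% × 41/366 = £2215.6803
5 Aug – 14 Aug 2004: 10 days at 2.45% → £1041000 × 2.45% × 10/366 = £696.8443
Total = £2912.5246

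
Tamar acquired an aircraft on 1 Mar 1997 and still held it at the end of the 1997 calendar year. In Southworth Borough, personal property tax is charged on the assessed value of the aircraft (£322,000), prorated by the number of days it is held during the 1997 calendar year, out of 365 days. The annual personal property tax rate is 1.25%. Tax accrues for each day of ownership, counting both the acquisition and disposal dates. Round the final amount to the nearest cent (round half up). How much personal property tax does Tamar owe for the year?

Days held (1 Mar – 31 Dec 1997): 306 out of 365
Tax = £322,000 × 1.25% × 306/365 = £3,374.3836

£3,374.38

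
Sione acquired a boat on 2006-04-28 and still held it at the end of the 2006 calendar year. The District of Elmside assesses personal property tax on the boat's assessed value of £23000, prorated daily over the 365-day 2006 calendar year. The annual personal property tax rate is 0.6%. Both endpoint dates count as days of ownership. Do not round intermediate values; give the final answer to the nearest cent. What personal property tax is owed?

Days held (2006-04-28 to 2006-12-31): 248 out of 365
Tax = £23000 × 0.6% × 248/365 = £93.7644

£93.76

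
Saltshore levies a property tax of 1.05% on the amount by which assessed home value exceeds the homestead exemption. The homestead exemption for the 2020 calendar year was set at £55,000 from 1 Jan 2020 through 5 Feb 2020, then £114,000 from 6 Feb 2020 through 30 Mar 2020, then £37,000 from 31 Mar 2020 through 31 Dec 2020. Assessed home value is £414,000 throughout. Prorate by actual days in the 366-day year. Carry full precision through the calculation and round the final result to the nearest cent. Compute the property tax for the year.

1 Jan – 5 Feb 2020: 36 days, exemption £55,000 → (£414,000 − £55,000) × 1.05% × 36/366 = £370.7705
6 Feb – 30 Mar 2020: 54 days, exemption £114,000 → (£414,000 − £114,000) × 1.05% × 54/366 = £464.7541
31 Mar – 31 Dec 2020: 276 days, exemption £37,000 → (£414,000 − £37,000) × 1.05% × 276/366 = £2,985.0984
Total = £3,820.6230

£3,820.62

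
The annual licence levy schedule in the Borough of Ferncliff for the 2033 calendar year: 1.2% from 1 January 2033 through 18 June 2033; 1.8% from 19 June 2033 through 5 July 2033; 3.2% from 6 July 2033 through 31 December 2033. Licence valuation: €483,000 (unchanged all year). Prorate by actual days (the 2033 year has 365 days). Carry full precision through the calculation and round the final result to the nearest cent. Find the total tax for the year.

€10,668.35

1 January – 18 June 2033: 169 days at 1.2% → €483,000 × 1.2% × 169/365 = €2,683.6274
19 June – 5 July 2033: 17 days at 1.8% → €483,000 × 1.8% × 17/365 = €404.9260
6 July – 31 December 2033: 179 days at 3.2% → €483,000 × 3.2% × 179/365 = €7,579.7918
Total = €10,668.3452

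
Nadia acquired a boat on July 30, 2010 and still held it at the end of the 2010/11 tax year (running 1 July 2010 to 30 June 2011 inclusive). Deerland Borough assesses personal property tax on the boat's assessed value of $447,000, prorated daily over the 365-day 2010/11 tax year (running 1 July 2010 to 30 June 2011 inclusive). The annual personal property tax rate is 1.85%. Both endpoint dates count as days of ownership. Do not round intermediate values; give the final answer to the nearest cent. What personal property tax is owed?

$7,612.47

Days held (July 30, 2010 – June 30, 2011): 336 out of 365
Tax = $447,000 × 1.85% × 336/365 = $7,612.4712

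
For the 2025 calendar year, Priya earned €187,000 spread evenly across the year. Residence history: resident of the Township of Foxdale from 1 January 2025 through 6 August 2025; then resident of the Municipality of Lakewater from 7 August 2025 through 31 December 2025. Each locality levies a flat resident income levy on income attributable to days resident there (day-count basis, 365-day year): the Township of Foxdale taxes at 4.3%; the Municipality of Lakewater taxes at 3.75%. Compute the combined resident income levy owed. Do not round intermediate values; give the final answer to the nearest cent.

The Township of Foxdale, 1 January – 6 August 2025: 218 days → €187,000 × 4.3% × 218/365 = €4,802.5699
The Municipality of Lakewater, 7 August – 31 December 2025: 147 days → €187,000 × 3.75% × 147/365 = €2,824.2123
Total = €7,626.7822

€7,626.78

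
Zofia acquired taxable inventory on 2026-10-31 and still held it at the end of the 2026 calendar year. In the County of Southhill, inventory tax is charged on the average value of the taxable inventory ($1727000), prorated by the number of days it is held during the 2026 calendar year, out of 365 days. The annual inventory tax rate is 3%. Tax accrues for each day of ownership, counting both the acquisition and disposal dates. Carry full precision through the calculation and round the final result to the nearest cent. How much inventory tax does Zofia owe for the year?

$8800.60

Days held (2026-10-31 to 2026-12-31): 62 out of 365
Tax = $1727000 × 3% × 62/365 = $8800.6027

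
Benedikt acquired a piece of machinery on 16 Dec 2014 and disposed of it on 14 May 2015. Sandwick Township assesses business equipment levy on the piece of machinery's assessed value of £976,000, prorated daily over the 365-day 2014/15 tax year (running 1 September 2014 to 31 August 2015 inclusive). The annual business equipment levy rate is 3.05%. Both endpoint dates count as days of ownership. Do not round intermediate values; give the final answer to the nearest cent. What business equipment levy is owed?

Days held (16 Dec 2014 – 14 May 2015): 150 out of 365
Tax = £976,000 × 3.05% × 150/365 = £12,233.4247

£12,233.42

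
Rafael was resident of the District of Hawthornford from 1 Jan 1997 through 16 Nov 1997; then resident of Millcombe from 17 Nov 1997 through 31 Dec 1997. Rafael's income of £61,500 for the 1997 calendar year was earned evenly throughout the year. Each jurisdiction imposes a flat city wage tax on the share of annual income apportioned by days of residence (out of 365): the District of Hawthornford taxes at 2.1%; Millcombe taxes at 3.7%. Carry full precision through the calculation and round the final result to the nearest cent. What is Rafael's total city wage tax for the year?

The District of Hawthornford, 1 Jan – 16 Nov 1997: 320 days → £61,500 × 2.1% × 320/365 = £1,132.2740
Millcombe, 17 Nov – 31 Dec 1997: 45 days → £61,500 × 3.7% × 45/365 = £280.5411
Total = £1,412.8151

£1,412.82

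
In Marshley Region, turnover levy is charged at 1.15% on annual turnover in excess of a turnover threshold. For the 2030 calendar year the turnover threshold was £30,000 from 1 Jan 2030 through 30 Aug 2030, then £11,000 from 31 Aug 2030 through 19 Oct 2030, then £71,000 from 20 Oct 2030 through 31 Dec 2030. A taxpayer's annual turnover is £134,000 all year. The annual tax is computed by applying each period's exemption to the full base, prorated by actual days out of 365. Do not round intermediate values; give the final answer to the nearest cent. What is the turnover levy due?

1 Jan – 30 Aug 2030: 242 days, exemption £30,000 → (£134,000 − £30,000) × 1.15% × 242/365 = £792.9644
31 Aug – 19 Oct 2030: 50 days, exemption £11,000 → (£134,000 − £11,000) × 1.15% × 50/365 = £193.7671
20 Oct – 31 Dec 2030: 73 days, exemption £71,000 → (£134,000 − £71,000) × 1.15% × 73/365 = £144.9000
Total = £1,131.6315

£1,131.63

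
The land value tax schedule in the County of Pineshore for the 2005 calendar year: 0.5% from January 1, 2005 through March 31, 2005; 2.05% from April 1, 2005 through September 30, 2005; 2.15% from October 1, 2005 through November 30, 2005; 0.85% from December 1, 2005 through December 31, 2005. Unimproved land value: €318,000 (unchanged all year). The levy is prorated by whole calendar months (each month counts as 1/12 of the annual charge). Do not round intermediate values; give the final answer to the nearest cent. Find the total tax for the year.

€5,021.75

January 1 – March 31, 2005: 3 months at 0.5% → €318,000 × 0.5% × 3/12 = €397.5000
April 1 – September 30, 2005: 6 months at 2.05% → €318,000 × 2.05% × 6/12 = €3,259.5000
October 1 – November 30, 2005: 2 months at 2.15% → €318,000 × 2.15% × 2/12 = €1,139.5000
December 1 – December 31, 2005: 1 month at 0.85% → €318,000 × 0.85% × 1/12 = €225.2500
Total = €5,021.7500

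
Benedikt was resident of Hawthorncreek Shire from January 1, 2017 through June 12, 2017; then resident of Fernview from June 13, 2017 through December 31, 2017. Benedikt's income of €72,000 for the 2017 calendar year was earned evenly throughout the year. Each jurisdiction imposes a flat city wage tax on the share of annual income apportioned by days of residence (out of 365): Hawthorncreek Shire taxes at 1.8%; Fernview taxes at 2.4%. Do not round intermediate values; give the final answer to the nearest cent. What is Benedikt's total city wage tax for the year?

Hawthorncreek Shire, January 1 – June 12, 2017: 163 days → €72,000 × 1.8% × 163/365 = €578.7616
Fernview, June 13 – December 31, 2017: 202 days → €72,000 × 2.4% × 202/365 = €956.3178
Total = €1,535.0795

€1,535.08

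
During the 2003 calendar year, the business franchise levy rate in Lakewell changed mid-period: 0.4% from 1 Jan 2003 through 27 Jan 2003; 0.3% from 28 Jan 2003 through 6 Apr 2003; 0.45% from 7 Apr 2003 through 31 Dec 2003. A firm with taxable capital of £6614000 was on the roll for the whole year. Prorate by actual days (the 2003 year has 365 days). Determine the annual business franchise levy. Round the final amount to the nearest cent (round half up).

£27642.90

1 Jan – 27 Jan 2003: 27 days at 0.4% → £6614000 × 0.4% × 27/365 = £1957.0192
28 Jan – 6 Apr 2003: 69 days at 0.3% → £6614000 × 0.3% × 69/365 = £3750.9534
7 Apr – 31 Dec 2003: 269 days at 0.45% → £6614000 × 0.45% × 269/365 = £21934.9233
Total = £27642.8959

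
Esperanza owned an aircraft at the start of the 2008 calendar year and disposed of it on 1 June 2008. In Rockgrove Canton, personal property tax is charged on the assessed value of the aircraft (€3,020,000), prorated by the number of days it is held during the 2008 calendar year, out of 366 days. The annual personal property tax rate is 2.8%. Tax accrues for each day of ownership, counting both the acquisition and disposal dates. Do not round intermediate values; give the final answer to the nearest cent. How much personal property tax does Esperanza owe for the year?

Days held (1 January – 1 June 2008): 153 out of 366
Tax = €3,020,000 × 2.8% × 153/366 = €35,348.8525

€35,348.85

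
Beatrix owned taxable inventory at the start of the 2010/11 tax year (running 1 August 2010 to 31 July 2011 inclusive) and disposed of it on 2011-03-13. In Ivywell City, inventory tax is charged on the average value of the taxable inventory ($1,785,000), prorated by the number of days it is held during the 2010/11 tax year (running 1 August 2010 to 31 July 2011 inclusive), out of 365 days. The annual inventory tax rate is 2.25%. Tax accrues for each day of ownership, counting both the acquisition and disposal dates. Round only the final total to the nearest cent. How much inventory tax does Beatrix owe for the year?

$24,757.71

Days held (2010-08-01 to 2011-03-13): 225 out of 365
Tax = $1,785,000 × 2.25% × 225/365 = $24,757.7055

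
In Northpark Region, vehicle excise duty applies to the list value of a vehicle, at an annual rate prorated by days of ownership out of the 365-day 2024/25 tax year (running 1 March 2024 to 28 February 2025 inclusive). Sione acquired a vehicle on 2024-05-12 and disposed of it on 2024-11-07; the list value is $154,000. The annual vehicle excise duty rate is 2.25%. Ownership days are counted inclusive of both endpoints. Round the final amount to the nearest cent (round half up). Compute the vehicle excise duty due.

$1,708.77

Days held (2024-05-12 to 2024-11-07): 180 out of 365
Tax = $154,000 × 2.25% × 180/365 = $1,708.7671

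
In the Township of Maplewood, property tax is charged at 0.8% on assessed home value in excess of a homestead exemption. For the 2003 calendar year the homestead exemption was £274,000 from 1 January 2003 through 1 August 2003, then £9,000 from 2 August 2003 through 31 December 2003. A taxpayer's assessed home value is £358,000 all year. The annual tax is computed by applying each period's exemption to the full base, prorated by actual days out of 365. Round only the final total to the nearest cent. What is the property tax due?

1 January – 1 August 2003: 213 days, exemption £274,000 → (£358,000 − £274,000) × 0.8% × 213/365 = £392.1534
2 August – 31 December 2003: 152 days, exemption £9,000 → (£358,000 − £9,000) × 0.8% × 152/365 = £1,162.6959
Total = £1,554.8493

£1,554.85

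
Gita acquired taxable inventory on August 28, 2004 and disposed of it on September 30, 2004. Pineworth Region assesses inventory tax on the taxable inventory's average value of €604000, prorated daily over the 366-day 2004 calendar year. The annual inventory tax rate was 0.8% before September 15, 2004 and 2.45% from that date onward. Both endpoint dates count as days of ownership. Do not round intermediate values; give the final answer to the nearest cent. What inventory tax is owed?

€884.55

August 28 – September 14, 2004: 18 days at 0.8% → €604000 × 0.8% × 18/366 = €237.6393
September 15 – September 30, 2004: 16 days at 2.45% → €604000 × 2.45% × 16/366 = €646.9071
Total = €884.5464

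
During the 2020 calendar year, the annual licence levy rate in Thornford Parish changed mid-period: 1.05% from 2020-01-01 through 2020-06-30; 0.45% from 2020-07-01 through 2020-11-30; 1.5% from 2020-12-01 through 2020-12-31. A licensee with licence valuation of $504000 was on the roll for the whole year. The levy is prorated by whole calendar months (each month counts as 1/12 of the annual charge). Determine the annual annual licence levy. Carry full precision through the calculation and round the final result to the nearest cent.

2020-01-01 to 2020-06-30: 6 months at 1.05% → $504000 × 1.05% × 6/12 = $2646.0000
2020-07-01 to 2020-11-30: 5 months at 0.45% → $504000 × 0.45% × 5/12 = $945.0000
2020-12-01 to 2020-12-31: 1 month at 1.5% → $504000 × 1.5% × 1/12 = $630.0000
Total = $4221.0000

$4221.00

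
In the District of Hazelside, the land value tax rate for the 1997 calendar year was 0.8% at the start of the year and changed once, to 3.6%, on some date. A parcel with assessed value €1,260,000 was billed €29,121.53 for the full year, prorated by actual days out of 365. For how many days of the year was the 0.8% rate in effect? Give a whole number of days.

168 days

Let d = days at the first rate; then 365 − d days at the second rate.
€1,260,000 × [0.8%·d + 3.6%·(365−d)] / 365 = €29,121.53
Solving gives d = 168, so the new rate took effect on 18 June 1997.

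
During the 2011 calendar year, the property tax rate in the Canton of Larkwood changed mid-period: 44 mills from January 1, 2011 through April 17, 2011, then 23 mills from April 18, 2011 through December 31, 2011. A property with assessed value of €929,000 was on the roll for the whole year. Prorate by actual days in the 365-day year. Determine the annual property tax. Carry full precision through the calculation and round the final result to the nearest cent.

€27,086.08

January 1 – April 17, 2011: 107 days at 44 mills → €929,000 × 4.4% × 107/365 = €11,982.8274
April 18 – December 31, 2011: 258 days at 23 mills → €929,000 × 2.3% × 258/365 = €15,103.2493
Total = €27,086.0767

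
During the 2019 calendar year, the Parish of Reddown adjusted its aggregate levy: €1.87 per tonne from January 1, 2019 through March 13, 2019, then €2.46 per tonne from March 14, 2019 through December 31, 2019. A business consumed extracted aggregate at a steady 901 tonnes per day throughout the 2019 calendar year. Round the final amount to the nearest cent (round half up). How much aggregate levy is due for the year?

January 1 – March 13, 2019: 72 days × 901 tonnes/day = 64,872 tonnes at €1.87/tonne → €121,310.64
March 14 – December 31, 2019: 293 days × 901 tonnes/day = 263,993 tonnes at €2.46/tonne → €649,422.78

€770,733.42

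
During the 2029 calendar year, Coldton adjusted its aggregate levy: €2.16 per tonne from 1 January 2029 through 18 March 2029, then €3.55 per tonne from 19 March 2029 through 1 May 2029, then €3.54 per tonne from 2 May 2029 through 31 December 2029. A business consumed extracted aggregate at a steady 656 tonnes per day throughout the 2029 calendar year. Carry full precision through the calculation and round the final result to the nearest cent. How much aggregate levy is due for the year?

€778,199.68

1 January – 18 March 2029: 77 days × 656 tonnes/day = 50,512 tonnes at €2.16/tonne → €109,105.92
19 March – 1 May 2029: 44 days × 656 tonnes/day = 28,864 tonnes at €3.55/tonne → €102,467.20
2 May – 31 December 2029: 244 days × 656 tonnes/day = 160,064 tonnes at €3.54/tonne → €566,626.56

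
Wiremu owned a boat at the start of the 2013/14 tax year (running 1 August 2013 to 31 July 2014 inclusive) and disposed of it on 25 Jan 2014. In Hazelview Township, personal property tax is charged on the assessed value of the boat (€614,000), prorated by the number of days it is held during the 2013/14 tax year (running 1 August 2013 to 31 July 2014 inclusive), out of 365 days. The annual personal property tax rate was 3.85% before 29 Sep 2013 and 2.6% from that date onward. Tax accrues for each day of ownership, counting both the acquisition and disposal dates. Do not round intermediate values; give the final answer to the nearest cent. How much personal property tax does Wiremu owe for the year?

€9,025.80

1 Aug – 28 Sep 2013: 59 days at 3.85% → €614,000 × 3.85% × 59/365 = €3,821.0986
29 Sep 2013 – 25 Jan 2014: 119 days at 2.6% → €614,000 × 2.6% × 119/365 = €5,204.7014
Total = €9,025.8000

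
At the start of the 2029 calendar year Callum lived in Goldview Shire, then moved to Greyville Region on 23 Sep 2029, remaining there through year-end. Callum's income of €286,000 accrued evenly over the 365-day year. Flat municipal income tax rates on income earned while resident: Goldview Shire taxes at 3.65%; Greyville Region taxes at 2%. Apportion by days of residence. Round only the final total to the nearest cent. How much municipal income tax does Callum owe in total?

Goldview Shire, 1 Jan – 22 Sep 2029: 265 days → €286,000 × 3.65% × 265/365 = €7,579.0000
Greyville Region, 23 Sep – 31 Dec 2029: 100 days → €286,000 × 2% × 100/365 = €1,567.1233
Total = €9,146.1233

€9,146.12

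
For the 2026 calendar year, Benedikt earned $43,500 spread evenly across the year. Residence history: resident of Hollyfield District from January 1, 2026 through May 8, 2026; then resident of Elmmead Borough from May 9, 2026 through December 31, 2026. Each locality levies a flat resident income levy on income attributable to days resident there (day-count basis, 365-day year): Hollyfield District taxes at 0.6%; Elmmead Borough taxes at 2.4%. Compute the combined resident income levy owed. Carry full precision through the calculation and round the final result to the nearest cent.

Hollyfield District, January 1 – May 8, 2026: 128 days → $43,500 × 0.6% × 128/365 = $91.5288
Elmmead Borough, May 9 – December 31, 2026: 237 days → $43,500 × 2.4% × 237/365 = $677.8849
Total = $769.4137

$769.41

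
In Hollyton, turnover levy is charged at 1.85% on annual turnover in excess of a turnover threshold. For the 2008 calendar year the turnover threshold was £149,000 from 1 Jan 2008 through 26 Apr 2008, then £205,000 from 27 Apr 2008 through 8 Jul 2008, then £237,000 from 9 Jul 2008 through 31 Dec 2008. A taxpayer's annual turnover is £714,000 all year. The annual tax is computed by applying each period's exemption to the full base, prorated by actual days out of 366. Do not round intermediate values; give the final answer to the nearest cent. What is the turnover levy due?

1 Jan – 26 Apr 2008: 117 days, exemption £149,000 → (£714,000 − £149,000) × 1.85% × 117/366 = £3,341.3730
27 Apr – 8 Jul 2008: 73 days, exemption £205,000 → (£714,000 − £205,000) × 1.85% × 73/366 = £1,878.1544
9 Jul – 31 Dec 2008: 176 days, exemption £237,000 → (£714,000 − £237,000) × 1.85% × 176/366 = £4,243.4754
Total = £9,463.0027

£9,463.00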